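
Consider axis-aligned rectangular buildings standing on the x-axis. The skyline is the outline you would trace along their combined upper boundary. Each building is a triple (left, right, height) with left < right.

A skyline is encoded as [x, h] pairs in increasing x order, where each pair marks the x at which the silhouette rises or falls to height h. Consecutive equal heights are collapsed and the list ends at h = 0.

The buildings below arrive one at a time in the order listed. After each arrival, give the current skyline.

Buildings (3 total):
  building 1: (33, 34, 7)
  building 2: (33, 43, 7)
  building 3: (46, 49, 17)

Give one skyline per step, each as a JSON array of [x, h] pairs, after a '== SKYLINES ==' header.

== SKYLINES ==
[[33,7],[34,0]]
[[33,7],[43,0]]
[[33,7],[43,0],[46,17],[49,0]]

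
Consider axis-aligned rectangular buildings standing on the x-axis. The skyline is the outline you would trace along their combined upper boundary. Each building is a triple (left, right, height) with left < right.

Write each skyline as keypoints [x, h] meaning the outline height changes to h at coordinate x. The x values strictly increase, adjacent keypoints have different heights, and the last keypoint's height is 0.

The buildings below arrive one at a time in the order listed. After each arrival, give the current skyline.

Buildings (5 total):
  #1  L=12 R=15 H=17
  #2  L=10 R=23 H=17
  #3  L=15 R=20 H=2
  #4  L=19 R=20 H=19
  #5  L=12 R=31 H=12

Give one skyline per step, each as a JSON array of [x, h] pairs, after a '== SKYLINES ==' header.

== SKYLINES ==
[[12,17],[15,0]]
[[10,17],[23,0]]
[[10,17],[23,0]]
[[10,17],[19,19],[20,17],[23,0]]
[[10,17],[19,19],[20,17],[23,12],[31,0]]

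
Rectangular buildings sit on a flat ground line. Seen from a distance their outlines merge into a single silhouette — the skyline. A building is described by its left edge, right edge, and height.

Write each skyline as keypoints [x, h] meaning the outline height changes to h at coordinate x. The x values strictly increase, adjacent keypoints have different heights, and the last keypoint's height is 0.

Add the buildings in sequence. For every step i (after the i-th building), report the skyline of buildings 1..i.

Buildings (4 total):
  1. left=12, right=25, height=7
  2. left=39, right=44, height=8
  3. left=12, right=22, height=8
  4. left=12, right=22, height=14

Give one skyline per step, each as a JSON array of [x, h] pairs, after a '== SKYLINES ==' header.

== SKYLINES ==
[[12,7],[25,0]]
[[12,7],[25,0],[39,8],[44,0]]
[[12,8],[22,7],[25,0],[39,8],[44,0]]
[[12,14],[22,7],[25,0],[39,8],[44,0]]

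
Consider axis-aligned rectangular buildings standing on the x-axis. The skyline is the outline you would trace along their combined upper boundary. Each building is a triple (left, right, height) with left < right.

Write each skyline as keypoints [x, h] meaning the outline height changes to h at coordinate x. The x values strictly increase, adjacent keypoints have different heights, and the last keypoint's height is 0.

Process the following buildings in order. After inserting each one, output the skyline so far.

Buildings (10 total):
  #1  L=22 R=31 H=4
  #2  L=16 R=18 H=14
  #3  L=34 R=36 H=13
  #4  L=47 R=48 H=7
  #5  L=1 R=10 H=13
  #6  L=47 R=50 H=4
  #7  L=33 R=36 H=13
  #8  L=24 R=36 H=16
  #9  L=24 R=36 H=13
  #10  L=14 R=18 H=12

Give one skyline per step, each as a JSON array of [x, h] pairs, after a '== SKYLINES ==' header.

== SKYLINES ==
[[22,4],[31,0]]
[[16,14],[18,0],[22,4],[31,0]]
[[16,14],[18,0],[22,4],[31,0],[34,13],[36,0]]
[[16,14],[18,0],[22,4],[31,0],[34,13],[36,0],[47,7],[48,0]]
[[1,13],[10,0],[16,14],[18,0],[22,4],[31,0],[34,13],[36,0],[47,7],[48,0]]
[[1,13],[10,0],[16,14],[18,0],[22,4],[31,0],[34,13],[36,0],[47,7],[48,4],[50,0]]
[[1,13],[10,0],[16,14],[18,0],[22,4],[31,0],[33,13],[36,0],[47,7],[48,4],[50,0]]
[[1,13],[10,0],[16,14],[18,0],[22,4],[24,16],[36,0],[47,7],[48,4],[50,0]]
[[1,13],[10,0],[16,14],[18,0],[22,4],[24,16],[36,0],[47,7],[48,4],[50,0]]
[[1,13],[10,0],[14,12],[16,14],[18,0],[22,4],[24,16],[36,0],[47,7],[48,4],[50,0]]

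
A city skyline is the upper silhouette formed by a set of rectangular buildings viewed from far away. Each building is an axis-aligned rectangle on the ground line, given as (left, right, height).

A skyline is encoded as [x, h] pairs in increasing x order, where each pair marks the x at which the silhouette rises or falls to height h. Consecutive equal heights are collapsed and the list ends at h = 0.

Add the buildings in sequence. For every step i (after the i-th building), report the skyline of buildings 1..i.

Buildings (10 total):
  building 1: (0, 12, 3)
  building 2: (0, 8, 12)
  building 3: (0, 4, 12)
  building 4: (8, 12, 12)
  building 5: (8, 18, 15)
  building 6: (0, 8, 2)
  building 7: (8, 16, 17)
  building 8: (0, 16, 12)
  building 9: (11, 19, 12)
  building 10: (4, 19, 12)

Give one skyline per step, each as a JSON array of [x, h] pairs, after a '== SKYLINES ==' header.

== SKYLINES ==
[[0,3],[12,0]]
[[0,12],[8,3],[12,0]]
[[0,12],[8,3],[12,0]]
[[0,12],[12,0]]
[[0,12],[8,15],[18,0]]
[[0,12],[8,15],[18,0]]
[[0,12],[8,17],[16,15],[18,0]]
[[0,12],[8,17],[16,15],[18,0]]
[[0,12],[8,17],[16,15],[18,12],[19,0]]
[[0,12],[8,17],[16,15],[18,12],[19,0]]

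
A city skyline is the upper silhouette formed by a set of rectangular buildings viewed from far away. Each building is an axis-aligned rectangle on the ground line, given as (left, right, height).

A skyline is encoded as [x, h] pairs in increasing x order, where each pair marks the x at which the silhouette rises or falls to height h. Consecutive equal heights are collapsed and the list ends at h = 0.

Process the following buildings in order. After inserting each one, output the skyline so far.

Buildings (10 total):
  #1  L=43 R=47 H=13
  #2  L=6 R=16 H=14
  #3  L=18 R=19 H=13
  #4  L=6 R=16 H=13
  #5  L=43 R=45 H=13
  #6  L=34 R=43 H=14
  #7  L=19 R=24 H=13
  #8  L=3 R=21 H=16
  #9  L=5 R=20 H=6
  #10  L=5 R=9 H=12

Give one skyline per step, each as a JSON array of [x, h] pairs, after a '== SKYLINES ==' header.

== SKYLINES ==
[[43,13],[47,0]]
[[6,14],[16,0],[43,13],[47,0]]
[[6,14],[16,0],[18,13],[19,0],[43,13],[47,0]]
[[6,14],[16,0],[18,13],[19,0],[43,13],[47,0]]
[[6,14],[16,0],[18,13],[19,0],[43,13],[47,0]]
[[6,14],[16,0],[18,13],[19,0],[34,14],[43,13],[47,0]]
[[6,14],[16,0],[18,13],[24,0],[34,14],[43,13],[47,0]]
[[3,16],[21,13],[24,0],[34,14],[43,13],[47,0]]
[[3,16],[21,13],[24,0],[34,14],[43,13],[47,0]]
[[3,16],[21,13],[24,0],[34,14],[43,13],[47,0]]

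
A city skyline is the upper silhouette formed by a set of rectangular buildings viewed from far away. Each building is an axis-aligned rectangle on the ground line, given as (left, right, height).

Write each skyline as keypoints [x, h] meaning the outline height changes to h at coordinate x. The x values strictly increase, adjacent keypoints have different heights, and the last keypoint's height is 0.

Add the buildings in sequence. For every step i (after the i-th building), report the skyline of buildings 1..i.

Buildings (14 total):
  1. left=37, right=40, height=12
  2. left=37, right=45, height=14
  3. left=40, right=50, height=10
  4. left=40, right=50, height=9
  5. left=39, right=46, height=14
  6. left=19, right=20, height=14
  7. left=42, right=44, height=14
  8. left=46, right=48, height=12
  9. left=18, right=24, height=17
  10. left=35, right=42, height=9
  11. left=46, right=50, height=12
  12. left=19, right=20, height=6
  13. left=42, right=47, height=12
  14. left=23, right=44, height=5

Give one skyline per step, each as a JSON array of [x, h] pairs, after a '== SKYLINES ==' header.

== SKYLINES ==
[[37,12],[40,0]]
[[37,14],[45,0]]
[[37,14],[45,10],[50,0]]
[[37,14],[45,10],[50,0]]
[[37,14],[46,10],[50,0]]
[[19,14],[20,0],[37,14],[46,10],[50,0]]
[[19,14],[20,0],[37,14],[46,10],[50,0]]
[[19,14],[20,0],[37,14],[46,12],[48,10],[50,0]]
[[18,17],[24,0],[37,14],[46,12],[48,10],[50,0]]
[[18,17],[24,0],[35,9],[37,14],[46,12],[48,10],[50,0]]
[[18,17],[24,0],[35,9],[37,14],[46,12],[50,0]]
[[18,17],[24,0],[35,9],[37,14],[46,12],[50,0]]
[[18,17],[24,0],[35,9],[37,14],[46,12],[50,0]]
[[18,17],[24,5],[35,9],[37,14],[46,12],[50,0]]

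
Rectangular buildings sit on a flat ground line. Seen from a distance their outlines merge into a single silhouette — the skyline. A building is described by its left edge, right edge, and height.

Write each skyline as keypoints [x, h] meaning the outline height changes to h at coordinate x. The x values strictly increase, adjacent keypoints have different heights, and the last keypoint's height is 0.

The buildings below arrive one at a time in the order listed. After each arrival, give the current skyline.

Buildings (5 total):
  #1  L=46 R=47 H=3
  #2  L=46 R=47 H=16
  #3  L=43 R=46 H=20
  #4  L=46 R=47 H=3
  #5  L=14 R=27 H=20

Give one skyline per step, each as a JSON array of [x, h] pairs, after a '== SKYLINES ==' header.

== SKYLINES ==
[[46,3],[47,0]]
[[46,16],[47,0]]
[[43,20],[46,16],[47,0]]
[[43,20],[46,16],[47,0]]
[[14,20],[27,0],[43,20],[46,16],[47,0]]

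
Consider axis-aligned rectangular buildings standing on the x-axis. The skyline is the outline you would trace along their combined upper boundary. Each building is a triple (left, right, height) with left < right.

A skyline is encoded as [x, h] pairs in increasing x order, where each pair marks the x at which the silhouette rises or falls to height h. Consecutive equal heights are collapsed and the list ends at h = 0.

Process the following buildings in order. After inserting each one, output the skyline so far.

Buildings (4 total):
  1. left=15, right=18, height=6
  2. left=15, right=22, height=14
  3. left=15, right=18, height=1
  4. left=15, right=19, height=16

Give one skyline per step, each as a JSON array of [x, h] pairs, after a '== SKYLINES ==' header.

== SKYLINES ==
[[15,6],[18,0]]
[[15,14],[22,0]]
[[15,14],[22,0]]
[[15,16],[19,14],[22,0]]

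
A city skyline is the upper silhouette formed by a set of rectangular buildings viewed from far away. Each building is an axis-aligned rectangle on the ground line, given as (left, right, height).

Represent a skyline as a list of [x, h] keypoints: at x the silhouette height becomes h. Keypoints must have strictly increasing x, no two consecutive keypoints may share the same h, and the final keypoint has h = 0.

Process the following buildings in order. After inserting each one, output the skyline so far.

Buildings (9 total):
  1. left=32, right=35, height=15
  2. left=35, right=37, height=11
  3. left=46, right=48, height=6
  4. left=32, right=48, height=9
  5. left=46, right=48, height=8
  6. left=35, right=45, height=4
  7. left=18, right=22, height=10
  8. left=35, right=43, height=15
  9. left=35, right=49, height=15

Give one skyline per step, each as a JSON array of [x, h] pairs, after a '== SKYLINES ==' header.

== SKYLINES ==
[[32,15],[35,0]]
[[32,15],[35,11],[37,0]]
[[32,15],[35,11],[37,0],[46,6],[48,0]]
[[32,15],[35,11],[37,9],[48,0]]
[[32,15],[35,11],[37,9],[48,0]]
[[32,15],[35,11],[37,9],[48,0]]
[[18,10],[22,0],[32,15],[35,11],[37,9],[48,0]]
[[18,10],[22,0],[32,15],[43,9],[48,0]]
[[18,10],[22,0],[32,15],[49,0]]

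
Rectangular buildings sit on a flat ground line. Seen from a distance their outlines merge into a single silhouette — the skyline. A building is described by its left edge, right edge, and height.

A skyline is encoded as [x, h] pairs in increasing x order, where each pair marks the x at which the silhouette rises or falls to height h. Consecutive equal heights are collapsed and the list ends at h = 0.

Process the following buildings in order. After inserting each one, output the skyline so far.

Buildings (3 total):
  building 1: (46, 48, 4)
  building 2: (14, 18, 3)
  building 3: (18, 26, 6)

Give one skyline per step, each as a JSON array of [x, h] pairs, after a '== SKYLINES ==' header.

== SKYLINES ==
[[46,4],[48,0]]
[[14,3],[18,0],[46,4],[48,0]]
[[14,3],[18,6],[26,0],[46,4],[48,0]]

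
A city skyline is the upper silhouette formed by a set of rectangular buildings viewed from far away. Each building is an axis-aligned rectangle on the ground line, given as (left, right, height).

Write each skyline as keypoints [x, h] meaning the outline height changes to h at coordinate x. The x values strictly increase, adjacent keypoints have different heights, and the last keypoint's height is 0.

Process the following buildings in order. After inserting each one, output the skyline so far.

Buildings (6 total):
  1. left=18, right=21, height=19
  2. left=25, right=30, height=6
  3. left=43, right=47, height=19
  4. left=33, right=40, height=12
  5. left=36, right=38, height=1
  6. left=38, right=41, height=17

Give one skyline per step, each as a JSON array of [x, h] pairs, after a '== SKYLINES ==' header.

== SKYLINES ==
[[18,19],[21,0]]
[[18,19],[21,0],[25,6],[30,0]]
[[18,19],[21,0],[25,6],[30,0],[43,19],[47,0]]
[[18,19],[21,0],[25,6],[30,0],[33,12],[40,0],[43,19],[47,0]]
[[18,19],[21,0],[25,6],[30,0],[33,12],[40,0],[43,19],[47,0]]
[[18,19],[21,0],[25,6],[30,0],[33,12],[38,17],[41,0],[43,19],[47,0]]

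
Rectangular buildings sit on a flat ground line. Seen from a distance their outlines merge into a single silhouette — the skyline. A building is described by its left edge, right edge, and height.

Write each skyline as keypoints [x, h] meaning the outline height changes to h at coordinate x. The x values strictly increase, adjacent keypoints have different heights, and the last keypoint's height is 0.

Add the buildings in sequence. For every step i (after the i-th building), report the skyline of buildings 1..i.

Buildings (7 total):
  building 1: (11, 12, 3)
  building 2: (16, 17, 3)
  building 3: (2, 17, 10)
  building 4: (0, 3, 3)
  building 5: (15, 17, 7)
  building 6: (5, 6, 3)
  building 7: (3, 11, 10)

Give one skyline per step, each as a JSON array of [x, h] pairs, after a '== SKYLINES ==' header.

== SKYLINES ==
[[11,3],[12,0]]
[[11,3],[12,0],[16,3],[17,0]]
[[2,10],[17,0]]
[[0,3],[2,10],[17,0]]
[[0,3],[2,10],[17,0]]
[[0,3],[2,10],[17,0]]
[[0,3],[2,10],[17,0]]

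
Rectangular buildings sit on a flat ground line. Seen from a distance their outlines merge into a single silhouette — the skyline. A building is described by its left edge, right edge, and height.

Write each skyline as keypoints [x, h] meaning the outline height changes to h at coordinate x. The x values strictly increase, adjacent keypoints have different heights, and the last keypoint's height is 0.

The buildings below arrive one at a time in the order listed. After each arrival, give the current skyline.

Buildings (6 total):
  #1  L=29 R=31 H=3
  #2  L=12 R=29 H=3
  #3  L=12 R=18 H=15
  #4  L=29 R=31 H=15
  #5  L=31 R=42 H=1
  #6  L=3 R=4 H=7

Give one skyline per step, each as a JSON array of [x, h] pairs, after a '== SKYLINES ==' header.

== SKYLINES ==
[[29,3],[31,0]]
[[12,3],[31,0]]
[[12,15],[18,3],[31,0]]
[[12,15],[18,3],[29,15],[31,0]]
[[12,15],[18,3],[29,15],[31,1],[42,0]]
[[3,7],[4,0],[12,15],[18,3],[29,15],[31,1],[42,0]]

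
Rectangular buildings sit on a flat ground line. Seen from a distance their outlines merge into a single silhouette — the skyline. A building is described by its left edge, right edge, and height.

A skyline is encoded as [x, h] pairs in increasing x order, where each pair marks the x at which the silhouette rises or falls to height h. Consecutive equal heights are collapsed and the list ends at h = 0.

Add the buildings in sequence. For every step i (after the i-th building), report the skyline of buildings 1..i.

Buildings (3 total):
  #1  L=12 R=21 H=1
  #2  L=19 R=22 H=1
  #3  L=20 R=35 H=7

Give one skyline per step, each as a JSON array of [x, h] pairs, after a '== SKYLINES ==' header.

== SKYLINES ==
[[12,1],[21,0]]
[[12,1],[22,0]]
[[12,1],[20,7],[35,0]]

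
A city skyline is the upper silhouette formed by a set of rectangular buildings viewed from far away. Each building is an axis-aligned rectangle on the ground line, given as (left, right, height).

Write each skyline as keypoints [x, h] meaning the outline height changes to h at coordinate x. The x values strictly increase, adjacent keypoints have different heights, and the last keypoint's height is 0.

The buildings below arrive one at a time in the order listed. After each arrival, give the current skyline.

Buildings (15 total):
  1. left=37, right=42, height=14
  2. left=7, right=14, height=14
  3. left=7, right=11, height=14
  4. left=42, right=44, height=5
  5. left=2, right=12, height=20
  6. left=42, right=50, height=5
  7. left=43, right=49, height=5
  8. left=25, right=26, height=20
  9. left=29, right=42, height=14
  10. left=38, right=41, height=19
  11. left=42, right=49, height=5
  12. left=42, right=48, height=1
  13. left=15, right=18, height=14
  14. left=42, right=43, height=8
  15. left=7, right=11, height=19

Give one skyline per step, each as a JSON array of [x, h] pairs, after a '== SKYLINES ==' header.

== SKYLINES ==
[[37,14],[42,0]]
[[7,14],[14,0],[37,14],[42,0]]
[[7,14],[14,0],[37,14],[42,0]]
[[7,14],[14,0],[37,14],[42,5],[44,0]]
[[2,20],[12,14],[14,0],[37,14],[42,5],[44,0]]
[[2,20],[12,14],[14,0],[37,14],[42,5],[50,0]]
[[2,20],[12,14],[14,0],[37,14],[42,5],[50,0]]
[[2,20],[12,14],[14,0],[25,20],[26,0],[37,14],[42,5],[50,0]]
[[2,20],[12,14],[14,0],[25,20],[26,0],[29,14],[42,5],[50,0]]
[[2,20],[12,14],[14,0],[25,20],[26,0],[29,14],[38,19],[41,14],[42,5],[50,0]]
[[2,20],[12,14],[14,0],[25,20],[26,0],[29,14],[38,19],[41,14],[42,5],[50,0]]
[[2,20],[12,14],[14,0],[25,20],[26,0],[29,14],[38,19],[41,14],[42,5],[50,0]]
[[2,20],[12,14],[14,0],[15,14],[18,0],[25,20],[26,0],[29,14],[38,19],[41,14],[42,5],[50,0]]
[[2,20],[12,14],[14,0],[15,14],[18,0],[25,20],[26,0],[29,14],[38,19],[41,14],[42,8],[43,5],[50,0]]
[[2,20],[12,14],[14,0],[15,14],[18,0],[25,20],[26,0],[29,14],[38,19],[41,14],[42,8],[43,5],[50,0]]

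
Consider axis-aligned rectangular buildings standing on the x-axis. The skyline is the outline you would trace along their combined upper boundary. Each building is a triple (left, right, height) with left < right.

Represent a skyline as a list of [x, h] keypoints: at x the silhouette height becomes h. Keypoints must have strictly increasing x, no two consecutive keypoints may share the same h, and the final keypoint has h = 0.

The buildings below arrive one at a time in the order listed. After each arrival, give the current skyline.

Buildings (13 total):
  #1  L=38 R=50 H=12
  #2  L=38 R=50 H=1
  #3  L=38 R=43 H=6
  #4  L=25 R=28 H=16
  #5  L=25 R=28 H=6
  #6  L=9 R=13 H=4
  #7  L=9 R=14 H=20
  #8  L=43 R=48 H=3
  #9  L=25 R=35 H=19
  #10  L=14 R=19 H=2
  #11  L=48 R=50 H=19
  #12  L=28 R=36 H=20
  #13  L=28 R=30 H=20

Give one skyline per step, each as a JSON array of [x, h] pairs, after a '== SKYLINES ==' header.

== SKYLINES ==
[[38,12],[50,0]]
[[38,12],[50,0]]
[[38,12],[50,0]]
[[25,16],[28,0],[38,12],[50,0]]
[[25,16],[28,0],[38,12],[50,0]]
[[9,4],[13,0],[25,16],[28,0],[38,12],[50,0]]
[[9,20],[14,0],[25,16],[28,0],[38,12],[50,0]]
[[9,20],[14,0],[25,16],[28,0],[38,12],[50,0]]
[[9,20],[14,0],[25,19],[35,0],[38,12],[50,0]]
[[9,20],[14,2],[19,0],[25,19],[35,0],[38,12],[50,0]]
[[9,20],[14,2],[19,0],[25,19],[35,0],[38,12],[48,19],[50,0]]
[[9,20],[14,2],[19,0],[25,19],[28,20],[36,0],[38,12],[48,19],[50,0]]
[[9,20],[14,2],[19,0],[25,19],[28,20],[36,0],[38,12],[48,19],[50,0]]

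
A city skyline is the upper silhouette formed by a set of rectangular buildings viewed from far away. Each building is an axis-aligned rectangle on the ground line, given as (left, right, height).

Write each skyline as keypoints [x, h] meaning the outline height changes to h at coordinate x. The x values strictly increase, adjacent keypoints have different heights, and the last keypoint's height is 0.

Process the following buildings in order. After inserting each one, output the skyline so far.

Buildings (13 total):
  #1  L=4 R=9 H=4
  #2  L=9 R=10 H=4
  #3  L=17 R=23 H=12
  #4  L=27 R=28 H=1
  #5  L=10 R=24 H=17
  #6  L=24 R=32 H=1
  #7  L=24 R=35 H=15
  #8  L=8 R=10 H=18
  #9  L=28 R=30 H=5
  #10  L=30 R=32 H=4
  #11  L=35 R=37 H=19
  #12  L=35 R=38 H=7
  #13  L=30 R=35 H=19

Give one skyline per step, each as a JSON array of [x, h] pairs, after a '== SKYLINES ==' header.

== SKYLINES ==
[[4,4],[9,0]]
[[4,4],[10,0]]
[[4,4],[10,0],[17,12],[23,0]]
[[4,4],[10,0],[17,12],[23,0],[27,1],[28,0]]
[[4,4],[10,17],[24,0],[27,1],[28,0]]
[[4,4],[10,17],[24,1],[32,0]]
[[4,4],[10,17],[24,15],[35,0]]
[[4,4],[8,18],[10,17],[24,15],[35,0]]
[[4,4],[8,18],[10,17],[24,15],[35,0]]
[[4,4],[8,18],[10,17],[24,15],[35,0]]
[[4,4],[8,18],[10,17],[24,15],[35,19],[37,0]]
[[4,4],[8,18],[10,17],[24,15],[35,19],[37,7],[38,0]]
[[4,4],[8,18],[10,17],[24,15],[30,19],[37,7],[38,0]]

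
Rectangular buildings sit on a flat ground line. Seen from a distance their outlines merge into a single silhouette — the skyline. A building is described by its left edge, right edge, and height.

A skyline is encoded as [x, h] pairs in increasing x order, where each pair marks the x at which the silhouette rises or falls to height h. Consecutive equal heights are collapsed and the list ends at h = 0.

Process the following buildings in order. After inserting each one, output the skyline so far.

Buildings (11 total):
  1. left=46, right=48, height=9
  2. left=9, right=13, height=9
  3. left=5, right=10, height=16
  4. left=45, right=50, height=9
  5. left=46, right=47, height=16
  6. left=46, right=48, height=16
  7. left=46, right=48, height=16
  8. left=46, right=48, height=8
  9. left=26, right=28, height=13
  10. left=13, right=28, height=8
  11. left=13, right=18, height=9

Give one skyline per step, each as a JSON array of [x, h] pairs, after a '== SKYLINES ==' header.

== SKYLINES ==
[[46,9],[48,0]]
[[9,9],[13,0],[46,9],[48,0]]
[[5,16],[10,9],[13,0],[46,9],[48,0]]
[[5,16],[10,9],[13,0],[45,9],[50,0]]
[[5,16],[10,9],[13,0],[45,9],[46,16],[47,9],[50,0]]
[[5,16],[10,9],[13,0],[45,9],[46,16],[48,9],[50,0]]
[[5,16],[10,9],[13,0],[45,9],[46,16],[48,9],[50,0]]
[[5,16],[10,9],[13,0],[45,9],[46,16],[48,9],[50,0]]
[[5,16],[10,9],[13,0],[26,13],[28,0],[45,9],[46,16],[48,9],[50,0]]
[[5,16],[10,9],[13,8],[26,13],[28,0],[45,9],[46,16],[48,9],[50,0]]
[[5,16],[10,9],[18,8],[26,13],[28,0],[45,9],[46,16],[48,9],[50,0]]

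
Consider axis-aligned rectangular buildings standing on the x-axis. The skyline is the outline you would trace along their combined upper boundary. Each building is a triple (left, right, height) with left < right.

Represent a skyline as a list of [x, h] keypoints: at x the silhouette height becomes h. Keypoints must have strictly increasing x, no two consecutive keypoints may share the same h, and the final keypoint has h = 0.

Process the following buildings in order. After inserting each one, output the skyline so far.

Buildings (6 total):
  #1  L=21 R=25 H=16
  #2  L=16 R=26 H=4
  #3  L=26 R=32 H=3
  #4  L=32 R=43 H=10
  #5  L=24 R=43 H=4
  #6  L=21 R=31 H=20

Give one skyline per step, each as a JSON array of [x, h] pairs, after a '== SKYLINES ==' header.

== SKYLINES ==
[[21,16],[25,0]]
[[16,4],[21,16],[25,4],[26,0]]
[[16,4],[21,16],[25,4],[26,3],[32,0]]
[[16,4],[21,16],[25,4],[26,3],[32,10],[43,0]]
[[16,4],[21,16],[25,4],[32,10],[43,0]]
[[16,4],[21,20],[31,4],[32,10],[43,0]]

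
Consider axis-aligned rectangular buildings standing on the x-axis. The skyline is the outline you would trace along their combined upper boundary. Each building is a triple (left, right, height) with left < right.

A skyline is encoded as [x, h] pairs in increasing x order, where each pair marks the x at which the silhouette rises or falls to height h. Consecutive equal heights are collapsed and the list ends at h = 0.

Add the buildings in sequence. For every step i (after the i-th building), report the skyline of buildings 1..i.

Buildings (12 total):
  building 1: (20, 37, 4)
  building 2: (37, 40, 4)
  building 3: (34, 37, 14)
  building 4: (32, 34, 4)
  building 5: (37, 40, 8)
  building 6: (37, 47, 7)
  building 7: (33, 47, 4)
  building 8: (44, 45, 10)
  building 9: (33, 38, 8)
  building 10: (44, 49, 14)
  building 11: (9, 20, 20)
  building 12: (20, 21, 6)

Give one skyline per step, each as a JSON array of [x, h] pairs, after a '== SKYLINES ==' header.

== SKYLINES ==
[[20,4],[37,0]]
[[20,4],[40,0]]
[[20,4],[34,14],[37,4],[40,0]]
[[20,4],[34,14],[37,4],[40,0]]
[[20,4],[34,14],[37,8],[40,0]]
[[20,4],[34,14],[37,8],[40,7],[47,0]]
[[20,4],[34,14],[37,8],[40,7],[47,0]]
[[20,4],[34,14],[37,8],[40,7],[44,10],[45,7],[47,0]]
[[20,4],[33,8],[34,14],[37,8],[40,7],[44,10],[45,7],[47,0]]
[[20,4],[33,8],[34,14],[37,8],[40,7],[44,14],[49,0]]
[[9,20],[20,4],[33,8],[34,14],[37,8],[40,7],[44,14],[49,0]]
[[9,20],[20,6],[21,4],[33,8],[34,14],[37,8],[40,7],[44,14],[49,0]]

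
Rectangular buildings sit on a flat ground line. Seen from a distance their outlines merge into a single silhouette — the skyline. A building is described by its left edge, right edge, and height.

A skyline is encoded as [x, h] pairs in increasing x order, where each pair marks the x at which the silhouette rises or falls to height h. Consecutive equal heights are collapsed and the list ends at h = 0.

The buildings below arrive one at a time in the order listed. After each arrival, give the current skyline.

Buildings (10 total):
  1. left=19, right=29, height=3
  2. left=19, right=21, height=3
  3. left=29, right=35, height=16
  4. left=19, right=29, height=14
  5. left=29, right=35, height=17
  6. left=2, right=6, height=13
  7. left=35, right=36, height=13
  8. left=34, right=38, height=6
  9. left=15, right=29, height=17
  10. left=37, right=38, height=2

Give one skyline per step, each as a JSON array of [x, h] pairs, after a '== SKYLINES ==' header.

== SKYLINES ==
[[19,3],[29,0]]
[[19,3],[29,0]]
[[19,3],[29,16],[35,0]]
[[19,14],[29,16],[35,0]]
[[19,14],[29,17],[35,0]]
[[2,13],[6,0],[19,14],[29,17],[35,0]]
[[2,13],[6,0],[19,14],[29,17],[35,13],[36,0]]
[[2,13],[6,0],[19,14],[29,17],[35,13],[36,6],[38,0]]
[[2,13],[6,0],[15,17],[35,13],[36,6],[38,0]]
[[2,13],[6,0],[15,17],[35,13],[36,6],[38,0]]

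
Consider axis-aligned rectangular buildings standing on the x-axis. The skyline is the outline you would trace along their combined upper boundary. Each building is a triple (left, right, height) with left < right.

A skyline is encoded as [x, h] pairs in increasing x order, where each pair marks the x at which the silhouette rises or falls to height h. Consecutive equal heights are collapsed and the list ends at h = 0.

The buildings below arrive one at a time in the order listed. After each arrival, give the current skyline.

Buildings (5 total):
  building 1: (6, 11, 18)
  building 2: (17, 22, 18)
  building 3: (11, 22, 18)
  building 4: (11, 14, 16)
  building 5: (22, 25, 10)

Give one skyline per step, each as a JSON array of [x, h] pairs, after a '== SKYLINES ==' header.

== SKYLINES ==
[[6,18],[11,0]]
[[6,18],[11,0],[17,18],[22,0]]
[[6,18],[22,0]]
[[6,18],[22,0]]
[[6,18],[22,10],[25,0]]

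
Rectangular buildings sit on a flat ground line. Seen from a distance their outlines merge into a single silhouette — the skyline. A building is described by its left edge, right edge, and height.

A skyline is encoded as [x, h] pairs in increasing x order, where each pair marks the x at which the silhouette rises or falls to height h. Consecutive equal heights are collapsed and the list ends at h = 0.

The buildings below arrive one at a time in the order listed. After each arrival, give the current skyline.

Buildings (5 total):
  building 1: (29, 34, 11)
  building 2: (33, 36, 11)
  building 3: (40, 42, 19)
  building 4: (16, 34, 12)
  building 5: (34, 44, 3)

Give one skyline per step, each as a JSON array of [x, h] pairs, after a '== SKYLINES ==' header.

== SKYLINES ==
[[29,11],[34,0]]
[[29,11],[36,0]]
[[29,11],[36,0],[40,19],[42,0]]
[[16,12],[34,11],[36,0],[40,19],[42,0]]
[[16,12],[34,11],[36,3],[40,19],[42,3],[44,0]]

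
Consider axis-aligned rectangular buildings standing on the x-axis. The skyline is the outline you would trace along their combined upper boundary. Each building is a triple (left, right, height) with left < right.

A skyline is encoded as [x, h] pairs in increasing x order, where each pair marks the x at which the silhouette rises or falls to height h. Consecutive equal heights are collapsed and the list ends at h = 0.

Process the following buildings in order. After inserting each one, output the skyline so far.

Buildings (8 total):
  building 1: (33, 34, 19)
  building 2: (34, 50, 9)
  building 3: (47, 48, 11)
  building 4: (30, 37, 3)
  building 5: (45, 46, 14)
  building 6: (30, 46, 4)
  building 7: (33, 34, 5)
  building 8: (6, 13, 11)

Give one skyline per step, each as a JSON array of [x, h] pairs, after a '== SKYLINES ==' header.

== SKYLINES ==
[[33,19],[34,0]]
[[33,19],[34,9],[50,0]]
[[33,19],[34,9],[47,11],[48,9],[50,0]]
[[30,3],[33,19],[34,9],[47,11],[48,9],[50,0]]
[[30,3],[33,19],[34,9],[45,14],[46,9],[47,11],[48,9],[50,0]]
[[30,4],[33,19],[34,9],[45,14],[46,9],[47,11],[48,9],[50,0]]
[[30,4],[33,19],[34,9],[45,14],[46,9],[47,11],[48,9],[50,0]]
[[6,11],[13,0],[30,4],[33,19],[34,9],[45,14],[46,9],[47,11],[48,9],[50,0]]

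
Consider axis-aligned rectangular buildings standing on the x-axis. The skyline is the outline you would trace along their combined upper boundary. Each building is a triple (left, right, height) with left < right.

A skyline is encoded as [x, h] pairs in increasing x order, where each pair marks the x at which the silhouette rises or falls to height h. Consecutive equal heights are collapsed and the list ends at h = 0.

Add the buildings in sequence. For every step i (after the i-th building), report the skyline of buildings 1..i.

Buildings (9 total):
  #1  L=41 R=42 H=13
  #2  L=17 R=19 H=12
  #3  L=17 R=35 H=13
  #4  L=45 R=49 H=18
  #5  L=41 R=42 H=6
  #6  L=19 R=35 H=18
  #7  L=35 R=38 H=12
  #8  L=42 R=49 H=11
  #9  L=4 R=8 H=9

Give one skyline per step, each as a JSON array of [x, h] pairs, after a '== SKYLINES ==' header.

== SKYLINES ==
[[41,13],[42,0]]
[[17,12],[19,0],[41,13],[42,0]]
[[17,13],[35,0],[41,13],[42,0]]
[[17,13],[35,0],[41,13],[42,0],[45,18],[49,0]]
[[17,13],[35,0],[41,13],[42,0],[45,18],[49,0]]
[[17,13],[19,18],[35,0],[41,13],[42,0],[45,18],[49,0]]
[[17,13],[19,18],[35,12],[38,0],[41,13],[42,0],[45,18],[49,0]]
[[17,13],[19,18],[35,12],[38,0],[41,13],[42,11],[45,18],[49,0]]
[[4,9],[8,0],[17,13],[19,18],[35,12],[38,0],[41,13],[42,11],[45,18],[49,0]]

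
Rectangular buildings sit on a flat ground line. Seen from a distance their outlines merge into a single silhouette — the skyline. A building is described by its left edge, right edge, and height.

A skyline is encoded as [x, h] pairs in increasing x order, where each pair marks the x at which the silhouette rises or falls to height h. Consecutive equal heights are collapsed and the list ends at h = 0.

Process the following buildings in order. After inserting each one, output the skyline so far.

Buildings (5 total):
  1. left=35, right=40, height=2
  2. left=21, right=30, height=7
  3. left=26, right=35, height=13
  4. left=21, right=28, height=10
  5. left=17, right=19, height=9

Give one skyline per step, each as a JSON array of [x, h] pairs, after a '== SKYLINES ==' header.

== SKYLINES ==
[[35,2],[40,0]]
[[21,7],[30,0],[35,2],[40,0]]
[[21,7],[26,13],[35,2],[40,0]]
[[21,10],[26,13],[35,2],[40,0]]
[[17,9],[19,0],[21,10],[26,13],[35,2],[40,0]]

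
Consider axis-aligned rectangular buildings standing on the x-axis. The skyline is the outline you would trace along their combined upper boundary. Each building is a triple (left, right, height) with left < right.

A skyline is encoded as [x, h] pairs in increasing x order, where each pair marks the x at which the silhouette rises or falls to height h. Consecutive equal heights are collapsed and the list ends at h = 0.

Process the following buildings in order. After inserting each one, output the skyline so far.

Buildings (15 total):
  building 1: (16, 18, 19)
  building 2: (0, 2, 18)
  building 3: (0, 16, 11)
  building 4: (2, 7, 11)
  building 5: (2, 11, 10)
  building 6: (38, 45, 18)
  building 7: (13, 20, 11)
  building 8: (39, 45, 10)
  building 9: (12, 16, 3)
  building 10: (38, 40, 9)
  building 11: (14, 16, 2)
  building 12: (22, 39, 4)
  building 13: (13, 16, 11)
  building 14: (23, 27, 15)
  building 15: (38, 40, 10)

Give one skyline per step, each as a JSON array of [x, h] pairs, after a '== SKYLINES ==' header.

== SKYLINES ==
[[16,19],[18,0]]
[[0,18],[2,0],[16,19],[18,0]]
[[0,18],[2,11],[16,19],[18,0]]
[[0,18],[2,11],[16,19],[18,0]]
[[0,18],[2,11],[16,19],[18,0]]
[[0,18],[2,11],[16,19],[18,0],[38,18],[45,0]]
[[0,18],[2,11],[16,19],[18,11],[20,0],[38,18],[45,0]]
[[0,18],[2,11],[16,19],[18,11],[20,0],[38,18],[45,0]]
[[0,18],[2,11],[16,19],[18,11],[20,0],[38,18],[45,0]]
[[0,18],[2,11],[16,19],[18,11],[20,0],[38,18],[45,0]]
[[0,18],[2,11],[16,19],[18,11],[20,0],[38,18],[45,0]]
[[0,18],[2,11],[16,19],[18,11],[20,0],[22,4],[38,18],[45,0]]
[[0,18],[2,11],[16,19],[18,11],[20,0],[22,4],[38,18],[45,0]]
[[0,18],[2,11],[16,19],[18,11],[20,0],[22,4],[23,15],[27,4],[38,18],[45,0]]
[[0,18],[2,11],[16,19],[18,11],[20,0],[22,4],[23,15],[27,4],[38,18],[45,0]]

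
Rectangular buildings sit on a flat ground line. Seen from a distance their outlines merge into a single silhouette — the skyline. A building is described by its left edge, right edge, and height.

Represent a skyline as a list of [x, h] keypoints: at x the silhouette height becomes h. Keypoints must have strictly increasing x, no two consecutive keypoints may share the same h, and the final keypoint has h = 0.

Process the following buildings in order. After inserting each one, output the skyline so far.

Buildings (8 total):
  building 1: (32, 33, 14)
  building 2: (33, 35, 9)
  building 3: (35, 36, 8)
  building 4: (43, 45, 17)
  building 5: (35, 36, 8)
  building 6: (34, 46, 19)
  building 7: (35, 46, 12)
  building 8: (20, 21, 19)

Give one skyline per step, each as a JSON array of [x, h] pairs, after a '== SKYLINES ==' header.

== SKYLINES ==
[[32,14],[33,0]]
[[32,14],[33,9],[35,0]]
[[32,14],[33,9],[35,8],[36,0]]
[[32,14],[33,9],[35,8],[36,0],[43,17],[45,0]]
[[32,14],[33,9],[35,8],[36,0],[43,17],[45,0]]
[[32,14],[33,9],[34,19],[46,0]]
[[32,14],[33,9],[34,19],[46,0]]
[[20,19],[21,0],[32,14],[33,9],[34,19],[46,0]]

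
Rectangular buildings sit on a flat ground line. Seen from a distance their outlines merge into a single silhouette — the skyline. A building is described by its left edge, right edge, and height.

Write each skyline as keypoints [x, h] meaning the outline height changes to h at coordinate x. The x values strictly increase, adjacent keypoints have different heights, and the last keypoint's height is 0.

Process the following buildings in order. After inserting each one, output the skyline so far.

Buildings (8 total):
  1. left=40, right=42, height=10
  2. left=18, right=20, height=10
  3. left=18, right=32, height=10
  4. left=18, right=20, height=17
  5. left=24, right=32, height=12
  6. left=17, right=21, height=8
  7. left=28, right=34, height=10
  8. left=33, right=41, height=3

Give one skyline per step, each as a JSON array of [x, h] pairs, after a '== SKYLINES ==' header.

== SKYLINES ==
[[40,10],[42,0]]
[[18,10],[20,0],[40,10],[42,0]]
[[18,10],[32,0],[40,10],[42,0]]
[[18,17],[20,10],[32,0],[40,10],[42,0]]
[[18,17],[20,10],[24,12],[32,0],[40,10],[42,0]]
[[17,8],[18,17],[20,10],[24,12],[32,0],[40,10],[42,0]]
[[17,8],[18,17],[20,10],[24,12],[32,10],[34,0],[40,10],[42,0]]
[[17,8],[18,17],[20,10],[24,12],[32,10],[34,3],[40,10],[42,0]]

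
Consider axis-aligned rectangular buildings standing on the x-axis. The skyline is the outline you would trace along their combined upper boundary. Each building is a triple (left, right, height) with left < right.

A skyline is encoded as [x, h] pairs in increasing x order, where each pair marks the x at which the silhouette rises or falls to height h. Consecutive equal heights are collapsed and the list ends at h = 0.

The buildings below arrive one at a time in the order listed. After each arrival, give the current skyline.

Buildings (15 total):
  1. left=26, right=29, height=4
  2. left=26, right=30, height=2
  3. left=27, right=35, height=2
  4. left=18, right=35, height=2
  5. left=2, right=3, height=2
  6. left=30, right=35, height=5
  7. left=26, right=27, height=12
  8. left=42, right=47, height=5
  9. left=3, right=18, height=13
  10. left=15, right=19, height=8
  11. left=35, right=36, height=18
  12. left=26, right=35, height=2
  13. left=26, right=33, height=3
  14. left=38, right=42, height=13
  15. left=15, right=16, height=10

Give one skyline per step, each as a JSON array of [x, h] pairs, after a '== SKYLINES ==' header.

== SKYLINES ==
[[26,4],[29,0]]
[[26,4],[29,2],[30,0]]
[[26,4],[29,2],[35,0]]
[[18,2],[26,4],[29,2],[35,0]]
[[2,2],[3,0],[18,2],[26,4],[29,2],[35,0]]
[[2,2],[3,0],[18,2],[26,4],[29,2],[30,5],[35,0]]
[[2,2],[3,0],[18,2],[26,12],[27,4],[29,2],[30,5],[35,0]]
[[2,2],[3,0],[18,2],[26,12],[27,4],[29,2],[30,5],[35,0],[42,5],[47,0]]
[[2,2],[3,13],[18,2],[26,12],[27,4],[29,2],[30,5],[35,0],[42,5],[47,0]]
[[2,2],[3,13],[18,8],[19,2],[26,12],[27,4],[29,2],[30,5],[35,0],[42,5],[47,0]]
[[2,2],[3,13],[18,8],[19,2],[26,12],[27,4],[29,2],[30,5],[35,18],[36,0],[42,5],[47,0]]
[[2,2],[3,13],[18,8],[19,2],[26,12],[27,4],[29,2],[30,5],[35,18],[36,0],[42,5],[47,0]]
[[2,2],[3,13],[18,8],[19,2],[26,12],[27,4],[29,3],[30,5],[35,18],[36,0],[42,5],[47,0]]
[[2,2],[3,13],[18,8],[19,2],[26,12],[27,4],[29,3],[30,5],[35,18],[36,0],[38,13],[42,5],[47,0]]
[[2,2],[3,13],[18,8],[19,2],[26,12],[27,4],[29,3],[30,5],[35,18],[36,0],[38,13],[42,5],[47,0]]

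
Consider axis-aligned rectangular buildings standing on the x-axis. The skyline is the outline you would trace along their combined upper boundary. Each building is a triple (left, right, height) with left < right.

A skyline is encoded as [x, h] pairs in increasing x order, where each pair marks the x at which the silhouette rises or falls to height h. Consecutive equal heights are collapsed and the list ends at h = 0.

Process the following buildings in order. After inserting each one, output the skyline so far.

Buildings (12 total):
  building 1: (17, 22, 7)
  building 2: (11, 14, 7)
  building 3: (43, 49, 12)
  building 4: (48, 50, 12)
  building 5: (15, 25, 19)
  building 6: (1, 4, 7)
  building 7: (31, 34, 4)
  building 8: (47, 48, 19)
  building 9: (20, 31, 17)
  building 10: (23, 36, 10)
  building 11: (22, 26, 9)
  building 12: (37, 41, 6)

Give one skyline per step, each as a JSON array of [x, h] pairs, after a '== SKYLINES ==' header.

== SKYLINES ==
[[17,7],[22,0]]
[[11,7],[14,0],[17,7],[22,0]]
[[11,7],[14,0],[17,7],[22,0],[43,12],[49,0]]
[[11,7],[14,0],[17,7],[22,0],[43,12],[50,0]]
[[11,7],[14,0],[15,19],[25,0],[43,12],[50,0]]
[[1,7],[4,0],[11,7],[14,0],[15,19],[25,0],[43,12],[50,0]]
[[1,7],[4,0],[11,7],[14,0],[15,19],[25,0],[31,4],[34,0],[43,12],[50,0]]
[[1,7],[4,0],[11,7],[14,0],[15,19],[25,0],[31,4],[34,0],[43,12],[47,19],[48,12],[50,0]]
[[1,7],[4,0],[11,7],[14,0],[15,19],[25,17],[31,4],[34,0],[43,12],[47,19],[48,12],[50,0]]
[[1,7],[4,0],[11,7],[14,0],[15,19],[25,17],[31,10],[36,0],[43,12],[47,19],[48,12],[50,0]]
[[1,7],[4,0],[11,7],[14,0],[15,19],[25,17],[31,10],[36,0],[43,12],[47,19],[48,12],[50,0]]
[[1,7],[4,0],[11,7],[14,0],[15,19],[25,17],[31,10],[36,0],[37,6],[41,0],[43,12],[47,19],[48,12],[50,0]]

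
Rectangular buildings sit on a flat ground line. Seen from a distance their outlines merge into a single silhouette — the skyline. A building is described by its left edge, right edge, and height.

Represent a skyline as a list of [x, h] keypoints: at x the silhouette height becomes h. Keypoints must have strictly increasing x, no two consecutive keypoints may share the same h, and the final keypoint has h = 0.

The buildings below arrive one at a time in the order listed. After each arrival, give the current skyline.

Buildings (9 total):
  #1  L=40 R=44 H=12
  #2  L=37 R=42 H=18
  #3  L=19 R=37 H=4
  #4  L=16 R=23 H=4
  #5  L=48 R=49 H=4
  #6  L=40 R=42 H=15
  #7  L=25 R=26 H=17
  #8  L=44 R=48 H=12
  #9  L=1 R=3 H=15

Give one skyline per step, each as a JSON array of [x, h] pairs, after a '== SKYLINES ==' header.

== SKYLINES ==
[[40,12],[44,0]]
[[37,18],[42,12],[44,0]]
[[19,4],[37,18],[42,12],[44,0]]
[[16,4],[37,18],[42,12],[44,0]]
[[16,4],[37,18],[42,12],[44,0],[48,4],[49,0]]
[[16,4],[37,18],[42,12],[44,0],[48,4],[49,0]]
[[16,4],[25,17],[26,4],[37,18],[42,12],[44,0],[48,4],[49,0]]
[[16,4],[25,17],[26,4],[37,18],[42,12],[48,4],[49,0]]
[[1,15],[3,0],[16,4],[25,17],[26,4],[37,18],[42,12],[48,4],[49,0]]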